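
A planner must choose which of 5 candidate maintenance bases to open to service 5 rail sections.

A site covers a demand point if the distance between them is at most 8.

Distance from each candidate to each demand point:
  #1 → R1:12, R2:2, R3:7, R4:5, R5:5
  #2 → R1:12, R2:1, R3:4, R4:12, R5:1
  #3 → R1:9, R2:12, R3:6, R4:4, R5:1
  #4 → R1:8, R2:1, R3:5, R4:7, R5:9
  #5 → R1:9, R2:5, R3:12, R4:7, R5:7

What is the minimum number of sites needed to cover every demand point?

2

Coverage sets (demand points within 8 of each site):
  #1: {R2, R3, R4, R5}
  #2: {R2, R3, R5}
  #3: {R3, R4, R5}
  #4: {R1, R2, R3, R4}
  #5: {R2, R4, R5}
No single site covers all 5 demand points.
But {#1, #4} covers everything, so the minimum is 2.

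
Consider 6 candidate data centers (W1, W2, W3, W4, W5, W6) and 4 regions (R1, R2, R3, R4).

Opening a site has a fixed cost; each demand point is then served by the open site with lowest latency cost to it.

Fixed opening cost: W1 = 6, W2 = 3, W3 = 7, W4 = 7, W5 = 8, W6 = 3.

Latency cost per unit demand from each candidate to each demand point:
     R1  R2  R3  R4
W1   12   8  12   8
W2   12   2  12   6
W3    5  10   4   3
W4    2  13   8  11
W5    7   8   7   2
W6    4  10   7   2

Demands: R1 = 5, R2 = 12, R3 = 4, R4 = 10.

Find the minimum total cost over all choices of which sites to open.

Open {W2, W3, W4, W6}: assign each demand point to its cheapest open site.
  R1→W4 5×2=10, R2→W2 12×2=24, R3→W3 4×4=16, R4→W6 10×2=20
  latency cost 70, fixed 20 → total 90.
Compare {W2, W3, W6}: latency cost 80 + fixed 13 = 93.
Compare {W2, W4, W6}: latency cost 82 + fixed 13 = 95.
Compare {W2, W3, W4, W5}: latency cost 70 + fixed 25 = 95.
All other subsets cost ≥ 93. Minimum total cost: 90.

90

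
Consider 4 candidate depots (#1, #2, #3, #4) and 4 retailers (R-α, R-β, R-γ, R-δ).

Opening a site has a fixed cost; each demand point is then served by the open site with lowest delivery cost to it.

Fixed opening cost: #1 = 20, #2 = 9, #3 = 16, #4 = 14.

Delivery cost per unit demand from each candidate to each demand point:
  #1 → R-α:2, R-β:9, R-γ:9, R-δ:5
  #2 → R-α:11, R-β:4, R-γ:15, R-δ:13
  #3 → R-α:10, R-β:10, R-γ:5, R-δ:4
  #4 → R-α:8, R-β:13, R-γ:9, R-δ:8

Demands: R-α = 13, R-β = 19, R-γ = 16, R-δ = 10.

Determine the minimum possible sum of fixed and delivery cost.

267

Open {#1, #2, #3}: assign each demand point to its cheapest open site.
  R-α→#1 13×2=26, R-β→#2 19×4=76, R-γ→#3 16×5=80, R-δ→#3 10×4=40
  delivery cost 222, fixed 45 → total 267.
Compare {#1, #2, #3, #4}: delivery cost 222 + fixed 59 = 281.
Compare {#1, #2}: delivery cost 296 + fixed 29 = 325.
Compare {#1, #2, #4}: delivery cost 296 + fixed 43 = 339.
All other subsets cost ≥ 281. Minimum total cost: 267.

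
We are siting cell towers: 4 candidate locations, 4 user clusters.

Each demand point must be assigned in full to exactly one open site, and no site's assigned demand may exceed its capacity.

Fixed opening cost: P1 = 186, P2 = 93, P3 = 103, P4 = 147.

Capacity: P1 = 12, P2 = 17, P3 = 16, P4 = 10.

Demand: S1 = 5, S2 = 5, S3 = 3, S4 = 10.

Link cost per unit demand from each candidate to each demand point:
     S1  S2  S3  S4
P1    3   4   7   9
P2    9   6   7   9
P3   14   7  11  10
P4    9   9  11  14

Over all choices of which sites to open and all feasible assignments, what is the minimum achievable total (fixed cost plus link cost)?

Open {P2, P3}; cheapest assignment that respects the capacities:
  P2 (cap 17, load 13): S1, S2, S3 — cost 5×9 + 5×6 + 3×7 = 96
  P3 (cap 16, load 10): S4 — cost 10×10 = 100
  Shipping 196, fixed 196 → total 392.
  Any other capacity-feasible assignment to {P2, P3} ships for at least 196.
Compare {P1, P2}: its best feasible assignment gives total 425.
Compare {P2, P4}: its best feasible assignment gives total 438.
Every other set of open sites that can feasibly serve all demand totals ≥ 425 even under its best assignment. Minimum: 392.

392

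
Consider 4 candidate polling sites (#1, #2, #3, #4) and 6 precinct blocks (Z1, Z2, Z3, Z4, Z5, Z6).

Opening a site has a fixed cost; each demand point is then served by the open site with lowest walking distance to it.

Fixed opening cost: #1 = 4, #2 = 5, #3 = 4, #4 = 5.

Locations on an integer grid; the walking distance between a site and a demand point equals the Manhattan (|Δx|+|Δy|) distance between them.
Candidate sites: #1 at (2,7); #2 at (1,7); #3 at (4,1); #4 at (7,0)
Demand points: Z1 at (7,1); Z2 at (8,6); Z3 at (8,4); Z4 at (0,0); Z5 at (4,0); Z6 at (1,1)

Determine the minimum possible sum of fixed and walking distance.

Open {#3, #4}: assign each demand point to its cheapest open site.
  Z1→#4 1, Z2→#4 7, Z3→#4 5, Z4→#3 5, Z5→#3 1, Z6→#3 3
  walking distance 22, fixed 9 → total 31.
Compare {#3}: walking distance 28 + fixed 4 = 32.
Compare {#1, #3}: walking distance 26 + fixed 8 = 34.
Compare {#4}: walking distance 30 + fixed 5 = 35.
All other subsets cost ≥ 32. Minimum total cost: 31.

31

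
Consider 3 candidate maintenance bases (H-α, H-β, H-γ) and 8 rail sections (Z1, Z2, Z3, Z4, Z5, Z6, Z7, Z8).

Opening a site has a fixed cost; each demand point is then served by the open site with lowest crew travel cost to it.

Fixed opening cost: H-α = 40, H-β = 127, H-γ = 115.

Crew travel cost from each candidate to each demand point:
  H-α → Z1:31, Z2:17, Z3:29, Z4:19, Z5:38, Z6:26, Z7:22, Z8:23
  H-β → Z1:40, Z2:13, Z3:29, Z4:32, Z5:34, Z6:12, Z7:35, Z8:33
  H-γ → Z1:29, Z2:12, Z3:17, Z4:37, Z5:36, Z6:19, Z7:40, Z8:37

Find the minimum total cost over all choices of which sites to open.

245

Open {H-α}: assign each demand point to its cheapest open site.
  Z1→H-α 31, Z2→H-α 17, Z3→H-α 29, Z4→H-α 19, Z5→H-α 38, Z6→H-α 26, Z7→H-α 22, Z8→H-α 23
  crew travel cost 205, fixed 40 → total 245.
Compare {H-α, H-γ}: crew travel cost 177 + fixed 155 = 332.
Compare {H-γ}: crew travel cost 227 + fixed 115 = 342.
Compare {H-α, H-β}: crew travel cost 183 + fixed 167 = 350.
All other subsets cost ≥ 332. Minimum total cost: 245.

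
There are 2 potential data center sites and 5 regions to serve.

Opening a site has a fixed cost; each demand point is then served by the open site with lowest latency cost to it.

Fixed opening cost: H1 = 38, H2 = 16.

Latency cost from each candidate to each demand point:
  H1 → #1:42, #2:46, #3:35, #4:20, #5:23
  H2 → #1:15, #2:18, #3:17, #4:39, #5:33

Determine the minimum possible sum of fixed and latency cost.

138

Open {H2}: assign each demand point to its cheapest open site.
  #1→H2 15, #2→H2 18, #3→H2 17, #4→H2 39, #5→H2 33
  latency cost 122, fixed 16 → total 138.
Compare {H1, H2}: latency cost 93 + fixed 54 = 147.
Compare {H1}: latency cost 166 + fixed 38 = 204.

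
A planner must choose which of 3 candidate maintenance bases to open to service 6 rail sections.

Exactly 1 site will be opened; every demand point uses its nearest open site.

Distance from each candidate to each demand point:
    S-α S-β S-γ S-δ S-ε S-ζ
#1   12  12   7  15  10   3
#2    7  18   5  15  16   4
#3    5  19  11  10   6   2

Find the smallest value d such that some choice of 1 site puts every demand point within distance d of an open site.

Open {#1}.
  Farthest demand point is S-δ at distance 15 (to #1); all others are ≤ 15.
With {#2} the worst case is 18.
With {#3} the worst case is 19.
No size-1 selection achieves below 15.

15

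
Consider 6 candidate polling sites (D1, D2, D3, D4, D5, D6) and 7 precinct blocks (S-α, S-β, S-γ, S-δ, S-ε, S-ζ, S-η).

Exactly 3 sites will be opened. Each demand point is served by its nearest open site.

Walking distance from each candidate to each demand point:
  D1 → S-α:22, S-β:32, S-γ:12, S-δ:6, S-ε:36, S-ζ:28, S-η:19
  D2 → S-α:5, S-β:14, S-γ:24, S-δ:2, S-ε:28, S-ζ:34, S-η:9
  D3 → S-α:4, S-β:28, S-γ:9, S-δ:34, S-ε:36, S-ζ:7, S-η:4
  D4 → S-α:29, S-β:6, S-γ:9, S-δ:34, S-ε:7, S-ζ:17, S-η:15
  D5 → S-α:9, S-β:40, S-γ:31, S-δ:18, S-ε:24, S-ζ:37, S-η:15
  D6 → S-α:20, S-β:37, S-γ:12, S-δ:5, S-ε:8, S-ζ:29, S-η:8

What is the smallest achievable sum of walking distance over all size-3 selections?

39

Open {D2, D3, D4}.
  S-α→D3 4, S-β→D4 6, S-γ→D3 9, S-δ→D2 2, S-ε→D4 7, S-ζ→D3 7, S-η→D3 4  ⇒ total 39.
Compare {D3, D4, D6}: total 42.
Compare {D1, D3, D4}: total 43.
No size-3 selection does better; minimum is 39.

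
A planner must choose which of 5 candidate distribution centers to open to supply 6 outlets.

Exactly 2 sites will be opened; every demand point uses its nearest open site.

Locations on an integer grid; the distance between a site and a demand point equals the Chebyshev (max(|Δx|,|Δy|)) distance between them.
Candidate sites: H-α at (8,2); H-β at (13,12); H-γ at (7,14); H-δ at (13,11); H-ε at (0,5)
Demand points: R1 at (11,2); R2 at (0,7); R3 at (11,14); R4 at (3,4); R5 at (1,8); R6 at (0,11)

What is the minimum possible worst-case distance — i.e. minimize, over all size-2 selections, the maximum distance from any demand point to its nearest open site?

7

Open {H-α, H-γ}.
  Farthest demand point is R2 at distance 7 (to H-γ); all others are ≤ 7.
With {H-α, H-β} the worst case is 9.
With {H-α, H-δ} the worst case is 9.
No size-2 selection achieves below 7.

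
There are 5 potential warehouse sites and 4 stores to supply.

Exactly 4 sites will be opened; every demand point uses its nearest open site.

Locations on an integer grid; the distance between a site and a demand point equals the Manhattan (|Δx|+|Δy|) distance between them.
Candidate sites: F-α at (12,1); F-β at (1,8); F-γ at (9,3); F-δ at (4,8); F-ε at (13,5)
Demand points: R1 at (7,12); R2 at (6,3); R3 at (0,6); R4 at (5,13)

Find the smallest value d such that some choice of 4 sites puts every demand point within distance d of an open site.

7

Open {F-α, F-β, F-γ, F-δ}.
  Farthest demand point is R1 at distance 7 (to F-δ); all others are ≤ 7.
With {F-α, F-β, F-δ, F-ε} the worst case is 7.
With {F-α, F-γ, F-δ, F-ε} the worst case is 7.
No size-4 selection achieves below 7.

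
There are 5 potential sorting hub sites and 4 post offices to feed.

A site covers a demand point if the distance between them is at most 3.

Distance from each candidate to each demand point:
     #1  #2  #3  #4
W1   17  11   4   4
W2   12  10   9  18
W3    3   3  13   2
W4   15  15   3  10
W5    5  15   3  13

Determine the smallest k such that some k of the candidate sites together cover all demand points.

2

Coverage sets (demand points within 3 of each site):
  W1: {}
  W2: {}
  W3: {#1, #2, #4}
  W4: {#3}
  W5: {#3}
No single site covers all 4 demand points.
But {W3, W4} covers everything, so the minimum is 2.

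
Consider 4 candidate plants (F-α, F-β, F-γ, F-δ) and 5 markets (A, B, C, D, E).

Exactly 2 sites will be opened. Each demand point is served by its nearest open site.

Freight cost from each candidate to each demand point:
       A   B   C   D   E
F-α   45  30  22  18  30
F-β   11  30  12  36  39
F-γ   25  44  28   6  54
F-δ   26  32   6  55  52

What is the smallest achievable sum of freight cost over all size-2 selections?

Open {F-β, F-γ}.
  A→F-β 11, B→F-β 30, C→F-β 12, D→F-γ 6, E→F-β 39  ⇒ total 98.
Compare {F-α, F-β}: total 101.
Compare {F-α, F-δ}: total 110.
No size-2 selection does better; minimum is 98.

98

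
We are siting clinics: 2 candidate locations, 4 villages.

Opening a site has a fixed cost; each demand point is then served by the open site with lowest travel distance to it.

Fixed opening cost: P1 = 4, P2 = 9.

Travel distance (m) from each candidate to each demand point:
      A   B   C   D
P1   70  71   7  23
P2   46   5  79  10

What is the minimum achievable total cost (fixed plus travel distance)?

Open {P1, P2}: assign each demand point to its cheapest open site.
  A→P2 46, B→P2 5, C→P1 7, D→P2 10
  travel distance 68, fixed 13 → total 81.
Compare {P2}: travel distance 140 + fixed 9 = 149.
Compare {P1}: travel distance 171 + fixed 4 = 175.

81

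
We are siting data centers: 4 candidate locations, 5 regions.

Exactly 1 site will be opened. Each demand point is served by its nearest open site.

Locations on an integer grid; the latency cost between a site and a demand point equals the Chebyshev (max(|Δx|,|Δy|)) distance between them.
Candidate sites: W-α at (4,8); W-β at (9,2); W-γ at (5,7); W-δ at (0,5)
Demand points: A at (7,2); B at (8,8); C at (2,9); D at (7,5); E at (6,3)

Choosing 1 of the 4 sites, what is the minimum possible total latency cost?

Open {W-γ}.
  A→W-γ 5, B→W-γ 3, C→W-γ 3, D→W-γ 2, E→W-γ 4  ⇒ total 17.
Compare {W-α}: total 20.
Compare {W-β}: total 21.
No size-1 selection does better; minimum is 17.

17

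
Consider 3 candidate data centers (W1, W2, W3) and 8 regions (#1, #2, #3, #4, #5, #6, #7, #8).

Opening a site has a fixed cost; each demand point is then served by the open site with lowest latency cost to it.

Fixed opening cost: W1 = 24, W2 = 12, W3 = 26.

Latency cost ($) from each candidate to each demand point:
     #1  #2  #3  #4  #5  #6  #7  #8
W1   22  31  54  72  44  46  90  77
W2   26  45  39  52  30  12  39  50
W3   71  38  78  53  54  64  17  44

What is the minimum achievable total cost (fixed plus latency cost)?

296

Open {W2, W3}: assign each demand point to its cheapest open site.
  #1→W2 26, #2→W3 38, #3→W2 39, #4→W2 52, #5→W2 30, #6→W2 12, #7→W3 17, #8→W3 44
  latency cost 258, fixed 38 → total 296.
Compare {W2}: latency cost 293 + fixed 12 = 305.
Compare {W1, W2, W3}: latency cost 247 + fixed 62 = 309.
Compare {W1, W2}: latency cost 275 + fixed 36 = 311.
All other subsets cost ≥ 305. Minimum total cost: 296.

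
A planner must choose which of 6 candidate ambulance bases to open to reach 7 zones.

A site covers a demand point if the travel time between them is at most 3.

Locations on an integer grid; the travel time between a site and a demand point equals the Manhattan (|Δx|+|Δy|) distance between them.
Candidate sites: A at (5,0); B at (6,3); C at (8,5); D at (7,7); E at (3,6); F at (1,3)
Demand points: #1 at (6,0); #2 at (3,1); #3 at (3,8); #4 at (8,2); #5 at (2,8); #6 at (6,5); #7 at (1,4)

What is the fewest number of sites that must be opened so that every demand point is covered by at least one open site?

4

Coverage sets (demand points within 3 of each site):
  A: {#1, #2}
  B: {#1, #4, #6}
  C: {#4, #6}
  D: {#6}
  E: {#3, #5}
  F: {#7}
No 3 sites suffice: every size-3 union leaves at least one demand point uncovered.
But {A, B, E, F} covers everything, so the minimum is 4.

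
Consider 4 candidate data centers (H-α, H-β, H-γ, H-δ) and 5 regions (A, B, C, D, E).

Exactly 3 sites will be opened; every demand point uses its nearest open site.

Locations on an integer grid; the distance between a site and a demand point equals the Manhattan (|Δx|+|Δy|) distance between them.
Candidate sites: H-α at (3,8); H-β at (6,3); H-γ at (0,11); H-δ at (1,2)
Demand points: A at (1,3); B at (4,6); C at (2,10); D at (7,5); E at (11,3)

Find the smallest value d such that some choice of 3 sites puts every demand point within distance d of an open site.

Open {H-α, H-β, H-γ}.
  Farthest demand point is A at distance 5 (to H-β); all others are ≤ 5.
With {H-α, H-β, H-δ} the worst case is 5.
With {H-β, H-γ, H-δ} the worst case is 5.
No size-3 selection achieves below 5.

5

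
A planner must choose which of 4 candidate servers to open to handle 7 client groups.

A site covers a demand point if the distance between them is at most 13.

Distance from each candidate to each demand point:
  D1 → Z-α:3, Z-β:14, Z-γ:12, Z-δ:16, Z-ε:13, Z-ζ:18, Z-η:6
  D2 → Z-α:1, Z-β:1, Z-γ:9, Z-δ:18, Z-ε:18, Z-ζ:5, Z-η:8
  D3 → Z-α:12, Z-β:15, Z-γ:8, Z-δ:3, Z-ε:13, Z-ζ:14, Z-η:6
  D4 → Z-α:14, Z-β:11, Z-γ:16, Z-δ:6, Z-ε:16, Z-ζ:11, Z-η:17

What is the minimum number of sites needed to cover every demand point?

2

Coverage sets (demand points within 13 of each site):
  D1: {Z-α, Z-γ, Z-ε, Z-η}
  D2: {Z-α, Z-β, Z-γ, Z-ζ, Z-η}
  D3: {Z-α, Z-γ, Z-δ, Z-ε, Z-η}
  D4: {Z-β, Z-δ, Z-ζ}
No single site covers all 7 demand points.
But {D1, D4} covers everything, so the minimum is 2.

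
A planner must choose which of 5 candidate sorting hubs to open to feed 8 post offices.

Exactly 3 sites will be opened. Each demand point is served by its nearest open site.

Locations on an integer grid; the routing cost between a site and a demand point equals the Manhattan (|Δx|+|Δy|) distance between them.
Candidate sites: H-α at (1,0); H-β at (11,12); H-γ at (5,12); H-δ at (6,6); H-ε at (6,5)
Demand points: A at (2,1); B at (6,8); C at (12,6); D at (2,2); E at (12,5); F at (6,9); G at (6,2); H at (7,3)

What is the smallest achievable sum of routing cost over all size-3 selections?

28

Open {H-α, H-δ, H-ε}.
  A→H-α 2, B→H-δ 2, C→H-δ 6, D→H-α 3, E→H-ε 6, F→H-δ 3, G→H-ε 3, H→H-ε 3  ⇒ total 28.
Compare {H-α, H-β, H-δ}: total 31.
Compare {H-α, H-β, H-ε}: total 31.
No size-3 selection does better; minimum is 28.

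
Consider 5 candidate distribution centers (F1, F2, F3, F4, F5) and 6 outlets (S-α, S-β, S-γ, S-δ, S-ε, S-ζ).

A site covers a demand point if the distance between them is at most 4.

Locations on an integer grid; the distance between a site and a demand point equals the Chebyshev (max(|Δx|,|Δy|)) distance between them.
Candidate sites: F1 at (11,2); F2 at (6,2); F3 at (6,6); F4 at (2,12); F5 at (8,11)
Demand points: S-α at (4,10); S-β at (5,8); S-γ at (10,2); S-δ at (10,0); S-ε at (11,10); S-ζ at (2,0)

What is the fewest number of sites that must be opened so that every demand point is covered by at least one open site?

2

Coverage sets (demand points within 4 of each site):
  F1: {S-γ, S-δ}
  F2: {S-γ, S-δ, S-ζ}
  F3: {S-α, S-β, S-γ}
  F4: {S-α, S-β}
  F5: {S-α, S-β, S-ε}
No single site covers all 6 demand points.
But {F2, F5} covers everything, so the minimum is 2.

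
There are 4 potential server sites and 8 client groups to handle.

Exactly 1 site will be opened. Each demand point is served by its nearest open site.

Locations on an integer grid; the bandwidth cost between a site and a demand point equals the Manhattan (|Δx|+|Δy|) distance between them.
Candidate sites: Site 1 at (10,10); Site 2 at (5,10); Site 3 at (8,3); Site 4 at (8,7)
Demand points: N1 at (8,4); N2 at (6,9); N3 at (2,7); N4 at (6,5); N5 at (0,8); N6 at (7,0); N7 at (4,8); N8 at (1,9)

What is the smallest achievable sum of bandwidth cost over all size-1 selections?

48

Open {Site 4}.
  N1→Site 4 3, N2→Site 4 4, N3→Site 4 6, N4→Site 4 4, N5→Site 4 9, N6→Site 4 8, N7→Site 4 5, N8→Site 4 9  ⇒ total 48.
Compare {Site 2}: total 50.
Compare {Site 3}: total 62.
No size-1 selection does better; minimum is 48.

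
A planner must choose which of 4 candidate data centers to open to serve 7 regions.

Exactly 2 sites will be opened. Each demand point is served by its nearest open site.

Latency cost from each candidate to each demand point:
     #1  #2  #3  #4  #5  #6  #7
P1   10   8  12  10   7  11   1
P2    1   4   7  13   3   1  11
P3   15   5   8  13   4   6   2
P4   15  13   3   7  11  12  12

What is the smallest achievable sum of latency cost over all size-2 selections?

27

Open {P1, P2}.
  #1→P2 1, #2→P2 4, #3→P2 7, #4→P1 10, #5→P2 3, #6→P2 1, #7→P1 1  ⇒ total 27.
Compare {P2, P4}: total 30.
Compare {P2, P3}: total 31.
No size-2 selection does better; minimum is 27.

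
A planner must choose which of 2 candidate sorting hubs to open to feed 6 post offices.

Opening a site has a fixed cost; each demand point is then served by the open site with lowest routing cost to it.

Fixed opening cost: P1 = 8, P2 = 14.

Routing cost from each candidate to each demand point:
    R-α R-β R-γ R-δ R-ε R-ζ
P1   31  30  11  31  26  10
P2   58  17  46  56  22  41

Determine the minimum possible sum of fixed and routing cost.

144

Open {P1, P2}: assign each demand point to its cheapest open site.
  R-α→P1 31, R-β→P2 17, R-γ→P1 11, R-δ→P1 31, R-ε→P2 22, R-ζ→P1 10
  routing cost 122, fixed 22 → total 144.
Compare {P1}: routing cost 139 + fixed 8 = 147.
Compare {P2}: routing cost 240 + fixed 14 = 254.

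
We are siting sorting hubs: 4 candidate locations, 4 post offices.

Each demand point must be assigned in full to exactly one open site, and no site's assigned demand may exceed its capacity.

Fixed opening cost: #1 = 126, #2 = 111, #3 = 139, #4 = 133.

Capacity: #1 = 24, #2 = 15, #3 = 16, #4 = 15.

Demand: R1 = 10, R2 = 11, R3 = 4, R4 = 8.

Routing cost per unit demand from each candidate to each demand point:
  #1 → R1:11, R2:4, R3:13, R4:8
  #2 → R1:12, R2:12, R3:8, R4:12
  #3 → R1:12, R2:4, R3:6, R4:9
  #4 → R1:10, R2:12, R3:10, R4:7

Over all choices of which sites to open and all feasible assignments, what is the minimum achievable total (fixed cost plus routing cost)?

497

Open {#1, #2}; cheapest assignment that respects the capacities:
  #1 (cap 24, load 19): R2, R4 — cost 11×4 + 8×8 = 108
  #2 (cap 15, load 14): R1, R3 — cost 10×12 + 4×8 = 152
  Shipping 260, fixed 237 → total 497.
  Any other capacity-feasible assignment to {#1, #2} ships for at least 260.
Compare {#1, #3}: its best feasible assignment gives total 507.
Compare {#1, #4}: its best feasible assignment gives total 507.
Every other set of open sites that can feasibly serve all demand totals ≥ 507 even under its best assignment. Minimum: 497.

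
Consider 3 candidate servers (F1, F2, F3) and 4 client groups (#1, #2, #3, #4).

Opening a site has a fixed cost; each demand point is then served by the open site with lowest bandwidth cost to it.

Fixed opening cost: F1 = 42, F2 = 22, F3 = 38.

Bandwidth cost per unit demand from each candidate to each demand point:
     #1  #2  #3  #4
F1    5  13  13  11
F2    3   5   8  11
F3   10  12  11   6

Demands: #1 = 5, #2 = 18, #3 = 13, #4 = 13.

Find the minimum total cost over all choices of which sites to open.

347

Open {F2, F3}: assign each demand point to its cheapest open site.
  #1→F2 5×3=15, #2→F2 18×5=90, #3→F2 13×8=104, #4→F3 13×6=78
  bandwidth cost 287, fixed 60 → total 347.
Compare {F2}: bandwidth cost 352 + fixed 22 = 374.
Compare {F1, F2, F3}: bandwidth cost 287 + fixed 102 = 389.
Compare {F1, F2}: bandwidth cost 352 + fixed 64 = 416.
All other subsets cost ≥ 374. Minimum total cost: 347.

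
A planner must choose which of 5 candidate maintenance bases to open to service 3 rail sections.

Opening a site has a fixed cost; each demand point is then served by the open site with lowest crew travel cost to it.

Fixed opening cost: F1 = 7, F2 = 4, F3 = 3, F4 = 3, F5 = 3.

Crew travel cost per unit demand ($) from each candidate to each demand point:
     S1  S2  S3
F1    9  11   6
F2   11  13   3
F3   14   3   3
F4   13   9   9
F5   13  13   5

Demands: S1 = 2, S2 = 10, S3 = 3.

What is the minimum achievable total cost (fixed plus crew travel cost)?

Open {F1, F3}: assign each demand point to its cheapest open site.
  S1→F1 2×9=18, S2→F3 10×3=30, S3→F3 3×3=9
  crew travel cost 57, fixed 10 → total 67.
Compare {F2, F3}: crew travel cost 61 + fixed 7 = 68.
Compare {F3}: crew travel cost 67 + fixed 3 = 70.
Compare {F1, F3, F4}: crew travel cost 57 + fixed 13 = 70.
All other subsets cost ≥ 68. Minimum total cost: 67.

67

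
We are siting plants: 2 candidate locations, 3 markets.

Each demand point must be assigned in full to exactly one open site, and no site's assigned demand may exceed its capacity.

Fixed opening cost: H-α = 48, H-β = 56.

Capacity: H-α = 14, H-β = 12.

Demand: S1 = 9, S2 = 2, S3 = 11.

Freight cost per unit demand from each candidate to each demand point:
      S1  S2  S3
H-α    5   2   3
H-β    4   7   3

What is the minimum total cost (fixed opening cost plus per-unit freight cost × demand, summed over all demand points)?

177

Open {H-α, H-β}; cheapest assignment that respects the capacities:
  H-α (cap 14, load 13): S2, S3 — cost 2×2 + 11×3 = 37
  H-β (cap 12, load 9): S1 — cost 9×4 = 36
  Shipping 73, fixed 104 → total 177.
  Any other capacity-feasible assignment to {H-α, H-β} ships for at least 73.
Total demand is 22 and no other set of sites has combined capacity ≥ 22, so {H-α, H-β} is the only feasible choice of open sites. Minimum: 177.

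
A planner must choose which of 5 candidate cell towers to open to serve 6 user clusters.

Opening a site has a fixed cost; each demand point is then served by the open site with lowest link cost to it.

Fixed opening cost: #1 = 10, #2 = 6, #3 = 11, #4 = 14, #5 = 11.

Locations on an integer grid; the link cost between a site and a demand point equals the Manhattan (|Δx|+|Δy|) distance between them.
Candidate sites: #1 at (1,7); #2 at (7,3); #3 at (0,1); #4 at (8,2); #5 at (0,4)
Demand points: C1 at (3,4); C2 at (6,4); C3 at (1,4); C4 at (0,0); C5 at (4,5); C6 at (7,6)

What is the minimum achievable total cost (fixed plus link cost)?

35

Open {#2, #5}: assign each demand point to its cheapest open site.
  C1→#5 3, C2→#2 2, C3→#5 1, C4→#5 4, C5→#2 5, C6→#2 3
  link cost 18, fixed 17 → total 35.
Compare {#2, #3}: link cost 20 + fixed 17 = 37.
Compare {#2}: link cost 32 + fixed 6 = 38.
Compare {#5}: link cost 28 + fixed 11 = 39.
All other subsets cost ≥ 37. Minimum total cost: 35.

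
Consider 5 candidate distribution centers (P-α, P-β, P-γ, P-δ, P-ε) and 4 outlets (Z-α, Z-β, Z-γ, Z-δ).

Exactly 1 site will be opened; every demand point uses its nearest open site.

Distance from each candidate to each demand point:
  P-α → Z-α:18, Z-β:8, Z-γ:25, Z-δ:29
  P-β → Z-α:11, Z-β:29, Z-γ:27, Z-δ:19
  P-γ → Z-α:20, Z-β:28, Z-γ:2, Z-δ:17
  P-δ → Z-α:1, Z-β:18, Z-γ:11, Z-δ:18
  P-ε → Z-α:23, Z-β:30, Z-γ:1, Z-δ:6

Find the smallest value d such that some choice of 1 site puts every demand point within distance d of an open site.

Open {P-δ}.
  Farthest demand point is Z-β at distance 18 (to P-δ); all others are ≤ 18.
With {P-γ} the worst case is 28.
With {P-α} the worst case is 29.
No size-1 selection achieves below 18.

18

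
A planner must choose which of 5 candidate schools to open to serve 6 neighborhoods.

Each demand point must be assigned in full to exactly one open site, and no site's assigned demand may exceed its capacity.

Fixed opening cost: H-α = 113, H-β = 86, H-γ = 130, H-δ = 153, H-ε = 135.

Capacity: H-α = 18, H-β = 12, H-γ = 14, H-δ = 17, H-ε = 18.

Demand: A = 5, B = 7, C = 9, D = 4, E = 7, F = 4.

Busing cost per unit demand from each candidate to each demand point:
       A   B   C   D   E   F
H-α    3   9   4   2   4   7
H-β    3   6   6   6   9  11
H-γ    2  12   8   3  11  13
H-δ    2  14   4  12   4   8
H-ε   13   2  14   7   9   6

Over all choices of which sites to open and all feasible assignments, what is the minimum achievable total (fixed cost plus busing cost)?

Open {H-α, H-ε}; cheapest assignment that respects the capacities:
  H-α (cap 18, load 18): A, C, D — cost 5×3 + 9×4 + 4×2 = 59
  H-ε (cap 18, load 18): B, E, F — cost 7×2 + 7×9 + 4×6 = 101
  Shipping 160, fixed 248 → total 408.
  Any other capacity-feasible assignment to {H-α, H-ε} ships for at least 160.
Compare {H-α, H-β, H-ε}: its best feasible assignment gives total 475.
Compare {H-α, H-β, H-γ}: its best feasible assignment gives total 501.
Every other set of open sites that can feasibly serve all demand totals ≥ 475 even under its best assignment. Minimum: 408.

408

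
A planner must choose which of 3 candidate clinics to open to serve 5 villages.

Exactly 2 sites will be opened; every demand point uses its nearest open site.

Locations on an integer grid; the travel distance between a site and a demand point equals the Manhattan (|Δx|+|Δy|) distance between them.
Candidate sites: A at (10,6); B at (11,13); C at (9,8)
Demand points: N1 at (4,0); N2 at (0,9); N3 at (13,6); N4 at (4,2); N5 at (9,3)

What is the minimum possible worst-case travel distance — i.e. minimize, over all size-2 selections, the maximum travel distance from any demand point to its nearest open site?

Open {A, C}.
  Farthest demand point is N1 at travel distance 12 (to A); all others are ≤ 12.
With {A, B} the worst case is 13.
With {B, C} the worst case is 13.
No size-2 selection achieves below 12.

12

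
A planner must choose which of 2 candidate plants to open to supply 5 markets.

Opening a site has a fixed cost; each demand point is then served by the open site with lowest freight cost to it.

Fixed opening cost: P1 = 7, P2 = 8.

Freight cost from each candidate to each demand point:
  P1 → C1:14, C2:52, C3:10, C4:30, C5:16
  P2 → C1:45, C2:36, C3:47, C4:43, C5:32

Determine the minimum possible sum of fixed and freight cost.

Open {P1, P2}: assign each demand point to its cheapest open site.
  C1→P1 14, C2→P2 36, C3→P1 10, C4→P1 30, C5→P1 16
  freight cost 106, fixed 15 → total 121.
Compare {P1}: freight cost 122 + fixed 7 = 129.
Compare {P2}: freight cost 203 + fixed 8 = 211.

121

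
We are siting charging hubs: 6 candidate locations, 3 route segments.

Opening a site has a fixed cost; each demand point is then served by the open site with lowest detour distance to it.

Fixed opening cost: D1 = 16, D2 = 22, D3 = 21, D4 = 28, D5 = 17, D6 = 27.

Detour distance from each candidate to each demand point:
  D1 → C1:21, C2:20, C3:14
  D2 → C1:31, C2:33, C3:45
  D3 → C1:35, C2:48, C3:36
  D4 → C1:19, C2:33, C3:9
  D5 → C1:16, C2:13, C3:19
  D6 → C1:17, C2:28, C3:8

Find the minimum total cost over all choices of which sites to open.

Open {D5}: assign each demand point to its cheapest open site.
  C1→D5 16, C2→D5 13, C3→D5 19
  detour distance 48, fixed 17 → total 65.
Compare {D1}: detour distance 55 + fixed 16 = 71.
Compare {D1, D5}: detour distance 43 + fixed 33 = 76.
Compare {D6}: detour distance 53 + fixed 27 = 80.
All other subsets cost ≥ 71. Minimum total cost: 65.

65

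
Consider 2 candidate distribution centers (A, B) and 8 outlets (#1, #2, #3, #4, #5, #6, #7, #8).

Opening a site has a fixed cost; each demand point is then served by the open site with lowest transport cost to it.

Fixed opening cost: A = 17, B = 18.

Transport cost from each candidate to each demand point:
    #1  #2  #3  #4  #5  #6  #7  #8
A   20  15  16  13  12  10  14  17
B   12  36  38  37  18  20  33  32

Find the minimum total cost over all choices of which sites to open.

134

Open {A}: assign each demand point to its cheapest open site.
  #1→A 20, #2→A 15, #3→A 16, #4→A 13, #5→A 12, #6→A 10, #7→A 14, #8→A 17
  transport cost 117, fixed 17 → total 134.
Compare {A, B}: transport cost 109 + fixed 35 = 144.
Compare {B}: transport cost 226 + fixed 18 = 244.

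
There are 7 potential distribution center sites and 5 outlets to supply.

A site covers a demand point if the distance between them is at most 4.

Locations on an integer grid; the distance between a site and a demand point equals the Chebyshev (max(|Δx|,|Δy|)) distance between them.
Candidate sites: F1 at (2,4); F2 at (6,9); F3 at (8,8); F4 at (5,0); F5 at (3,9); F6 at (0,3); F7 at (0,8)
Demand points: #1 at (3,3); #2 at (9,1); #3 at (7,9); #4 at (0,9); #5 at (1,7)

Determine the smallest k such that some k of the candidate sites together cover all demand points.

2

Coverage sets (demand points within 4 of each site):
  F1: {#1, #5}
  F2: {#3}
  F3: {#3}
  F4: {#1, #2}
  F5: {#3, #4, #5}
  F6: {#1, #5}
  F7: {#4, #5}
No single site covers all 5 demand points.
But {F4, F5} covers everything, so the minimum is 2.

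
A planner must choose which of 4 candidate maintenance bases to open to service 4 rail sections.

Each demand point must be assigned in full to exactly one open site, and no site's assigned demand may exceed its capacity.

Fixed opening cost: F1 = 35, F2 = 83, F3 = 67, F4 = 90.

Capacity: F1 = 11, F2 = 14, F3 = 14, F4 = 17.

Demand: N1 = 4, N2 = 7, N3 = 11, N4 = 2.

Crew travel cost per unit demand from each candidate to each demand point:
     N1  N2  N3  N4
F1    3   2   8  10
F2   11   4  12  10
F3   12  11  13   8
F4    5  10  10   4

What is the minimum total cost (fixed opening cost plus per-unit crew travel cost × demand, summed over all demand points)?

269

Open {F1, F4}; cheapest assignment that respects the capacities:
  F1 (cap 11, load 11): N1, N2 — cost 4×3 + 7×2 = 26
  F4 (cap 17, load 13): N3, N4 — cost 11×10 + 2×4 = 118
  Shipping 144, fixed 125 → total 269.
  Any other capacity-feasible assignment to {F1, F4} ships for at least 144.
Compare {F1, F3}: its best feasible assignment gives total 287.
Compare {F1, F2}: its best feasible assignment gives total 296.
Every other set of open sites that can feasibly serve all demand totals ≥ 287 even under its best assignment. Minimum: 269.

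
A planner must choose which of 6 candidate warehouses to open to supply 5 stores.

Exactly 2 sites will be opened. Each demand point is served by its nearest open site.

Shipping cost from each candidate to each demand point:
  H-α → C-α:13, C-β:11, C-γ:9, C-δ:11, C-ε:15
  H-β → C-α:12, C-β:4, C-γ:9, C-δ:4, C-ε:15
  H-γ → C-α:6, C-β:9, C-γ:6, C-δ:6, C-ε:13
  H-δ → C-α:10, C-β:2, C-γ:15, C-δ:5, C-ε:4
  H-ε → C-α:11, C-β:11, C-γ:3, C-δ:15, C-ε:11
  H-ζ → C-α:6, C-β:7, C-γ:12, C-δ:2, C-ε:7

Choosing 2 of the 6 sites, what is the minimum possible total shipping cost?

23

Open {H-γ, H-δ}.
  C-α→H-γ 6, C-β→H-δ 2, C-γ→H-γ 6, C-δ→H-δ 5, C-ε→H-δ 4  ⇒ total 23.
Compare {H-δ, H-ε}: total 24.
Compare {H-ε, H-ζ}: total 25.
No size-2 selection does better; minimum is 23.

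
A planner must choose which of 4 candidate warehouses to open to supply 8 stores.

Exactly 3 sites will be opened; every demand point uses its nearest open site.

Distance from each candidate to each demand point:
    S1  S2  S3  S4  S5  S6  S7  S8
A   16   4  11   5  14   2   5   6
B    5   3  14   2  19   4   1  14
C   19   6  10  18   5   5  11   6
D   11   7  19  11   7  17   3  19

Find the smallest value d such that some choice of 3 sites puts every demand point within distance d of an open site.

Open {A, B, C}.
  Farthest demand point is S3 at distance 10 (to C); all others are ≤ 10.
With {B, C, D} the worst case is 10.
With {A, B, D} the worst case is 11.
No size-3 selection achieves below 10.

10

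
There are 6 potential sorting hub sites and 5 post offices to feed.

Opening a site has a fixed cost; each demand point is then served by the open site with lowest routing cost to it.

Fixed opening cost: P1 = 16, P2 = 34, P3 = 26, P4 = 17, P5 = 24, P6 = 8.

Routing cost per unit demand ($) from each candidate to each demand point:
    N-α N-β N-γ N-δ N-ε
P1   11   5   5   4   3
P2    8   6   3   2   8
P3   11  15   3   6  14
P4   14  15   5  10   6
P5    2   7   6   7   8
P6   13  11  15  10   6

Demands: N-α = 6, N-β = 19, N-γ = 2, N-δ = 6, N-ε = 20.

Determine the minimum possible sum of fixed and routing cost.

241

Open {P1, P5}: assign each demand point to its cheapest open site.
  N-α→P5 6×2=12, N-β→P1 19×5=95, N-γ→P1 2×5=10, N-δ→P1 6×4=24, N-ε→P1 20×3=60
  routing cost 201, fixed 40 → total 241.
Compare {P1, P5, P6}: routing cost 201 + fixed 48 = 249.
Compare {P1, P4, P5}: routing cost 201 + fixed 57 = 258.
Compare {P1, P2, P5}: routing cost 185 + fixed 74 = 259.
All other subsets cost ≥ 249. Minimum total cost: 241.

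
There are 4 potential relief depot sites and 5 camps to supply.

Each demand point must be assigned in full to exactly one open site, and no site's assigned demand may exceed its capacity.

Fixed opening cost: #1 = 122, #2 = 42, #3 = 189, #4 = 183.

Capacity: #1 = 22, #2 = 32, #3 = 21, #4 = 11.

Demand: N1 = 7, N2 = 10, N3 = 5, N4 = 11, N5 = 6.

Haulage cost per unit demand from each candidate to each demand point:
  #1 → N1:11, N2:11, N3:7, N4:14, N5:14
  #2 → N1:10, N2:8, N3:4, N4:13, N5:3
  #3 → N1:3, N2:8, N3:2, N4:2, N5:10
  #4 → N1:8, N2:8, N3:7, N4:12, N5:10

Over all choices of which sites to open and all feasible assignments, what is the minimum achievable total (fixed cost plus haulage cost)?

392

Open {#2, #3}; cheapest assignment that respects the capacities:
  #2 (cap 32, load 21): N2, N3, N5 — cost 10×8 + 5×4 + 6×3 = 118
  #3 (cap 21, load 18): N1, N4 — cost 7×3 + 11×2 = 43
  Shipping 161, fixed 231 → total 392.
  Any other capacity-feasible assignment to {#2, #3} ships for at least 161.
Compare {#1, #2}: its best feasible assignment gives total 502.
Compare {#1, #2, #3}: its best feasible assignment gives total 514.
Every other set of open sites that can feasibly serve all demand totals ≥ 502 even under its best assignment. Minimum: 392.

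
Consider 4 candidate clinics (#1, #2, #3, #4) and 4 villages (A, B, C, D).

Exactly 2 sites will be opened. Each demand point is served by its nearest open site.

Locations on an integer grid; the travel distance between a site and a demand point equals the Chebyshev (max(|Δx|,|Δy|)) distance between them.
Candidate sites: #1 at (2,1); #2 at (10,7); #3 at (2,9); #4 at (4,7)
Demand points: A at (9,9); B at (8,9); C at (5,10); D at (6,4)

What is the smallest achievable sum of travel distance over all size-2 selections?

10

Open {#2, #4}.
  A→#2 2, B→#2 2, C→#4 3, D→#4 3  ⇒ total 10.
Compare {#2, #3}: total 11.
Compare {#1, #2}: total 13.
No size-2 selection does better; minimum is 10.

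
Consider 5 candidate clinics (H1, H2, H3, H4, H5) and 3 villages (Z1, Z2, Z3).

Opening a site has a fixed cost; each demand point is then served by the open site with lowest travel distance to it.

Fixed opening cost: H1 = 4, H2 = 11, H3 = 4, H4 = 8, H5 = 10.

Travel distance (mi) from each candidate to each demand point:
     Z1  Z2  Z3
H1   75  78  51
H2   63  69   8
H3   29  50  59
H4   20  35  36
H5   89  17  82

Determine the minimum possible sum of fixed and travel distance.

74

Open {H2, H4, H5}: assign each demand point to its cheapest open site.
  Z1→H4 20, Z2→H5 17, Z3→H2 8
  travel distance 45, fixed 29 → total 74.
Compare {H1, H2, H4, H5}: travel distance 45 + fixed 33 = 78.
Compare {H2, H3, H4, H5}: travel distance 45 + fixed 33 = 78.
Compare {H2, H3, H5}: travel distance 54 + fixed 25 = 79.
All other subsets cost ≥ 78. Minimum total cost: 74.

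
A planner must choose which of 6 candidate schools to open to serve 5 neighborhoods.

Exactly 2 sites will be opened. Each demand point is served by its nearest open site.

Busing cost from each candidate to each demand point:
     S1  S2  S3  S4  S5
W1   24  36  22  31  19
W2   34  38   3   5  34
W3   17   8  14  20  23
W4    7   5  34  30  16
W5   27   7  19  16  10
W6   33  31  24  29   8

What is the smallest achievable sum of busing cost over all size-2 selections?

36

Open {W2, W4}.
  S1→W4 7, S2→W4 5, S3→W2 3, S4→W2 5, S5→W4 16  ⇒ total 36.
Compare {W2, W5}: total 52.
Compare {W2, W3}: total 56.
No size-2 selection does better; minimum is 36.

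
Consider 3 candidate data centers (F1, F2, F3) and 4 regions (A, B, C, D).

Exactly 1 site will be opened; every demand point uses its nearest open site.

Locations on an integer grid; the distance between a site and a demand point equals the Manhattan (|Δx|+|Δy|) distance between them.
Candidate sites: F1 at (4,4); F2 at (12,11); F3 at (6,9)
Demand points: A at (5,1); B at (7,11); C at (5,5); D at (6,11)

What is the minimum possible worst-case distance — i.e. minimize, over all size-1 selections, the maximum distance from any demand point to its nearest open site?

9

Open {F3}.
  Farthest demand point is A at distance 9 (to F3); all others are ≤ 9.
With {F1} the worst case is 10.
With {F2} the worst case is 17.
No size-1 selection achieves below 9.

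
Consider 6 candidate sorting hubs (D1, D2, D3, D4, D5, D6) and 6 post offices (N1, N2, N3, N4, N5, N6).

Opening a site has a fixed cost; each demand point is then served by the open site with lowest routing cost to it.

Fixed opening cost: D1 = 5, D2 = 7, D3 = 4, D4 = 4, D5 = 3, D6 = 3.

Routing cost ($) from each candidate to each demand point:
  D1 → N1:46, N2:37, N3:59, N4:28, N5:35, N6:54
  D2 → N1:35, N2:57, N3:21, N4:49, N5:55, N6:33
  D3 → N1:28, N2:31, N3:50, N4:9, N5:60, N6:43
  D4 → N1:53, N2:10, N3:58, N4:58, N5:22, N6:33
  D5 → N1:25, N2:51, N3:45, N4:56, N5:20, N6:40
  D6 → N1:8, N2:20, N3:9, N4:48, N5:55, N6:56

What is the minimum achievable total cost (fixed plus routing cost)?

102

Open {D3, D4, D6}: assign each demand point to its cheapest open site.
  N1→D6 8, N2→D4 10, N3→D6 9, N4→D3 9, N5→D4 22, N6→D4 33
  routing cost 91, fixed 11 → total 102.
Compare {D3, D4, D5, D6}: routing cost 89 + fixed 14 = 103.
Compare {D1, D3, D4, D6}: routing cost 91 + fixed 16 = 107.
Compare {D1, D3, D4, D5, D6}: routing cost 89 + fixed 19 = 108.
All other subsets cost ≥ 103. Minimum total cost: 102.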